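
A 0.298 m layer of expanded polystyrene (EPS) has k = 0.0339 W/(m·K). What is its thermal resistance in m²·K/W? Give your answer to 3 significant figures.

R = L/k = 0.298/0.0339 = 8.791 m²·K/W

8.79 m²·K/W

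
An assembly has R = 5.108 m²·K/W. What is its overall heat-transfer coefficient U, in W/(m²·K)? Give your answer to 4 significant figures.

0.1958 W/(m²·K)

U = 1/R = 1/5.108 = 0.19577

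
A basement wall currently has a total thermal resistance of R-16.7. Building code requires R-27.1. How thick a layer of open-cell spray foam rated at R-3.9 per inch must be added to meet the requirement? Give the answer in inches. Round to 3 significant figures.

2.67 in

ΔR = 27.1 − 16.7 = 10.4 ft²·°F·h/BTU
L = ΔR / (R/in) = 10.4/3.9 = 2.667 in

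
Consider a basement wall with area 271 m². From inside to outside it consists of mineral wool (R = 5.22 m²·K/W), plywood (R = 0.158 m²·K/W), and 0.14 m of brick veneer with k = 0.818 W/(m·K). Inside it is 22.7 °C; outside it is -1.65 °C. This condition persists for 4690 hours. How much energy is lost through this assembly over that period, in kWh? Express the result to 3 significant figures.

0.14/0.818 = 0.1711
R_total = 5.22 + 0.158 + 0.1711 = 5.549 m²·K/W
Q = 271 × (22.7 − (-1.65)) / 5.549 = 1189 W
E = 1189 W × 4690 h / 1000 = 5577 kWh

5580 kWh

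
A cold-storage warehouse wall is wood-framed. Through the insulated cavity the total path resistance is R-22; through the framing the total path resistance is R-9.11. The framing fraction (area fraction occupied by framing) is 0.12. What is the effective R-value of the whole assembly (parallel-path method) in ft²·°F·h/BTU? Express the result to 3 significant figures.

U_eff = 0.88/22 + 0.12/9.11 = 0.04 + 0.01317 = 0.05317
R_eff = 1/U_eff = 18.81 ft²·°F·h/BTU

18.8 ft²·°F·h/BTU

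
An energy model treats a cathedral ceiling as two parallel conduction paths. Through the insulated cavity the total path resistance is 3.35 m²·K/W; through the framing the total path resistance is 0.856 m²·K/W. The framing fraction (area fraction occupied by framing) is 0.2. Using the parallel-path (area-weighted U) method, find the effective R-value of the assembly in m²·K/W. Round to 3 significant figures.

2.12 m²·K/W

U_eff = 0.8/3.35 + 0.2/0.856 = 0.2388 + 0.2336 = 0.4725
R_eff = 1/U_eff = 2.117 m²·K/W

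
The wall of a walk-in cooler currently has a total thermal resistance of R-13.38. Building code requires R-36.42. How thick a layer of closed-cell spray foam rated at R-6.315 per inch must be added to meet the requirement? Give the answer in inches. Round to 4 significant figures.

3.648 in

ΔR = 36.42 − 13.38 = 23.04 ft²·°F·h/BTU
L = ΔR / (R/in) = 23.04/6.315 = 3.6485 in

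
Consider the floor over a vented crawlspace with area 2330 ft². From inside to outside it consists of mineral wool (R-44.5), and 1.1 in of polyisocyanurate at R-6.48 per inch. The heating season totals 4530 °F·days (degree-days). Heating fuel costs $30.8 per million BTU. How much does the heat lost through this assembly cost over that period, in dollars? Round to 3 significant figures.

1.1 × 6.48 = 7.128
R_total = 44.5 + 7.128 = 51.63 ft²·°F·h/BTU
E = A × HDD × 24 / R = 2330 × 4530 × 24 / 51.63 = 4907000 BTU
Cost = 4907000/10⁶ × 30.8 = $151.1

151 dollars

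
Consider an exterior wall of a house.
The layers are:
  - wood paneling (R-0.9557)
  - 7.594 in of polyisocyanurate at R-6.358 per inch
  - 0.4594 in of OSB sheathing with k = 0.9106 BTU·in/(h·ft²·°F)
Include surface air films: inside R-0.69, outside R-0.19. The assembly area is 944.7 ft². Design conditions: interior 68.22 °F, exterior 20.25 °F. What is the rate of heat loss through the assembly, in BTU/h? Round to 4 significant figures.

895.2 BTU/h

7.594 × 6.358 = 48.283
0.4594/0.9106 = 0.5045
R_total = 0.69 + 0.9557 + 48.283 + 0.5045 + 0.19 = 50.623 ft²·°F·h/BTU
Q = A·ΔT/R = 944.7 × (68.22 − 20.25) / 50.623 = 895.19 BTU/h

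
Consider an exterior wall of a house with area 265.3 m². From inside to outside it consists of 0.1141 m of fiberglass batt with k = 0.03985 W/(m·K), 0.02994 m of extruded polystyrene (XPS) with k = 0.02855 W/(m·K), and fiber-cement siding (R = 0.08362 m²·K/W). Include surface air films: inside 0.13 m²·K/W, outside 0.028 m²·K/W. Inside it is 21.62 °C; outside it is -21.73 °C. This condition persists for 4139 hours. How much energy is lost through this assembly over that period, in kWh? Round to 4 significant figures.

11460 kWh

0.1141/0.03985 = 2.8632
0.02994/0.02855 = 1.0487
R_total = 0.13 + 2.8632 + 1.0487 + 0.08362 + 0.028 = 4.1535 m²·K/W
Q = 265.3 × (21.62 − (-21.73)) / 4.1535 = 2768.9 W
E = 2768.9 W × 4139 h / 1000 = 11460 kWh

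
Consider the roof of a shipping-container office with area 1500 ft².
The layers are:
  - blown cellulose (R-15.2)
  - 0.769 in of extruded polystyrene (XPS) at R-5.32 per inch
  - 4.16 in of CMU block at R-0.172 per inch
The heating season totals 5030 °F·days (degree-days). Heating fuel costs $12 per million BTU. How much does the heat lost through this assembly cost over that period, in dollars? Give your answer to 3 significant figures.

0.769 × 5.32 = 4.091
4.16 × 0.172 = 0.7155
R_total = 15.2 + 4.091 + 0.7155 = 20.01 ft²·°F·h/BTU
E = A × HDD × 24 / R = 1500 × 5030 × 24 / 20.01 = 9051000 BTU
Cost = 9051000/10⁶ × 12 = $108.6

109 dollars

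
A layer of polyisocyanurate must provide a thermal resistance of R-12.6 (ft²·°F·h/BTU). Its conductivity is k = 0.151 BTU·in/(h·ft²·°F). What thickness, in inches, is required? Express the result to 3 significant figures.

1.90 in

L = R × k = 12.6 × 0.151 = 1.903 in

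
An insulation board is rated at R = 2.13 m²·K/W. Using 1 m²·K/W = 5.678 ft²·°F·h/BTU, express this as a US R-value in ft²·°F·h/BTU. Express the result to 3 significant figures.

12.1 ft²·°F·h/BTU

R_US = 2.13 × 5.678 = 12.09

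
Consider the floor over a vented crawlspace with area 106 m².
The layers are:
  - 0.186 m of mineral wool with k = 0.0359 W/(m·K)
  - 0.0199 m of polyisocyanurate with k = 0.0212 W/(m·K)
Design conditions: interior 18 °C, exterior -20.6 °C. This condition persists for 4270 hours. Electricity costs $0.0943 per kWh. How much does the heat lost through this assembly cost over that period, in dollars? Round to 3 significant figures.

0.186/0.0359 = 5.181
0.0199/0.0212 = 0.9387
R_total = 5.181 + 0.9387 = 6.12 m²·K/W
Q = 106 × (18 − (-20.6)) / 6.12 = 668.6 W
E = 668.6 W × 4270 h / 1000 = 2855 kWh
Cost = 2855 × 0.0943 = $269.2

269 dollars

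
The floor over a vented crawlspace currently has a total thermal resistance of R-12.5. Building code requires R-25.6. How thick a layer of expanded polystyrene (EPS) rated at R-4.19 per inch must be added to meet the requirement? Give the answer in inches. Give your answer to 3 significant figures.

ΔR = 25.6 − 12.5 = 13.1 ft²·°F·h/BTU
L = ΔR / (R/in) = 13.1/4.19 = 3.126 in

3.13 in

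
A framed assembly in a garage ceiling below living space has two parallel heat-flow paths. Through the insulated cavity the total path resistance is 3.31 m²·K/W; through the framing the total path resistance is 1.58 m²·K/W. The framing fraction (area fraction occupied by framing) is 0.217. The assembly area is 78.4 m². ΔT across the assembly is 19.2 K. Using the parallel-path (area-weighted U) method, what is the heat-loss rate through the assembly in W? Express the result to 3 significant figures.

U_eff = 0.783/3.31 + 0.217/1.58 = 0.2366 + 0.1373 = 0.3739
R_eff = 1/U_eff = 2.675 m²·K/W
Q = 78.4 × 19.2 / 2.675 = 562.8 W

563 W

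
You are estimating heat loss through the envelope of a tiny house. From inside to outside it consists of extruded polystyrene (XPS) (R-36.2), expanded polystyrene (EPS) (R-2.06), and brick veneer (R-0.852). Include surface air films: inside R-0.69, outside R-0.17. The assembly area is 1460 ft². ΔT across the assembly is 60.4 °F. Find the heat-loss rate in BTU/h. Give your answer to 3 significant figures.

R_total = 0.69 + 36.2 + 2.06 + 0.852 + 0.17 = 39.97 ft²·°F·h/BTU
Q = A·ΔT/R = 1460 × 60.4 / 39.97 = 2206 BTU/h

2210 BTU/h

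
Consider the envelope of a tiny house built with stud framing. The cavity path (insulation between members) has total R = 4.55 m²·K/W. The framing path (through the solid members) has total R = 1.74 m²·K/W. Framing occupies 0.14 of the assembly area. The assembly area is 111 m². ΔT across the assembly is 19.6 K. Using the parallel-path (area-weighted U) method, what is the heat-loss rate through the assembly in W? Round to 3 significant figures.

U_eff = 0.86/4.55 + 0.14/1.74 = 0.189 + 0.08046 = 0.2695
R_eff = 1/U_eff = 3.711 m²·K/W
Q = 111 × 19.6 / 3.711 = 586.3 W

586 W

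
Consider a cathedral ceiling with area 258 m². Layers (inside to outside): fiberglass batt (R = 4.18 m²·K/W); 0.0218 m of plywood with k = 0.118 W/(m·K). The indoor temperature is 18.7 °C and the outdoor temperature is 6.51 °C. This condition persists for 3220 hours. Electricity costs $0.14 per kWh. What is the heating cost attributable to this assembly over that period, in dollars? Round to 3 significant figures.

325 dollars

0.0218/0.118 = 0.1847
R_total = 4.18 + 0.1847 = 4.365 m²·K/W
Q = 258 × (18.7 − 6.51) / 4.365 = 720.6 W
E = 720.6 W × 3220 h / 1000 = 2320 kWh
Cost = 2320 × 0.14 = $324.8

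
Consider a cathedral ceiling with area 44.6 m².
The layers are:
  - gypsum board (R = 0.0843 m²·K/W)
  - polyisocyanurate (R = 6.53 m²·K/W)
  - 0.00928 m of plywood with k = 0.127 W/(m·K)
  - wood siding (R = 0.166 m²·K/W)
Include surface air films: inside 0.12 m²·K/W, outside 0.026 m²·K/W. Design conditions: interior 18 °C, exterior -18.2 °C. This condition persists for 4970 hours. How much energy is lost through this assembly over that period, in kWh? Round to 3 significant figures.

1150 kWh

0.00928/0.127 = 0.07307
R_total = 0.12 + 0.0843 + 6.53 + 0.07307 + 0.166 + 0.026 = 6.999 m²·K/W
Q = 44.6 × (18 − (-18.2)) / 6.999 = 230.7 W
E = 230.7 W × 4970 h / 1000 = 1146 kWh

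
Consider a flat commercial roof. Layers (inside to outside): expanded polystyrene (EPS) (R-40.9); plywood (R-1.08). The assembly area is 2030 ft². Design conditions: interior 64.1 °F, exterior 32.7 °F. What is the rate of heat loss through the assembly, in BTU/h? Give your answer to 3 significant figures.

1520 BTU/h

R_total = 40.9 + 1.08 = 41.98 ft²·°F·h/BTU
Q = A·ΔT/R = 2030 × (64.1 − 32.7) / 41.98 = 1518 BTU/h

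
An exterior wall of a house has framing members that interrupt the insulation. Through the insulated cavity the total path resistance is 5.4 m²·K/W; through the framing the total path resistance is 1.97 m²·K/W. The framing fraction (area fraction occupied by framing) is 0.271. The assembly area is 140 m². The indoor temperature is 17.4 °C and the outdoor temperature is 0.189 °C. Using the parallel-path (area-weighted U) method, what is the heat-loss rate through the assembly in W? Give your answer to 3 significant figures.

657 W

U_eff = 0.729/5.4 + 0.271/1.97 = 0.135 + 0.1376 = 0.2726
R_eff = 1/U_eff = 3.669 m²·K/W
Q = 140 × (17.4 − 0.189) / 3.669 = 656.8 W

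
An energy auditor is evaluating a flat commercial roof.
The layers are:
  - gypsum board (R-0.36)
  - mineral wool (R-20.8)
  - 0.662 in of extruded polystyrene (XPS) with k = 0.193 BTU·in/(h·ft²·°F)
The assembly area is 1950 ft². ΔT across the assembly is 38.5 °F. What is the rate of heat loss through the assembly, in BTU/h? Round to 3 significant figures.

3050 BTU/h

0.662/0.193 = 3.43
R_total = 0.36 + 20.8 + 3.43 = 24.59 ft²·°F·h/BTU
Q = A·ΔT/R = 1950 × 38.5 / 24.59 = 3053 BTU/h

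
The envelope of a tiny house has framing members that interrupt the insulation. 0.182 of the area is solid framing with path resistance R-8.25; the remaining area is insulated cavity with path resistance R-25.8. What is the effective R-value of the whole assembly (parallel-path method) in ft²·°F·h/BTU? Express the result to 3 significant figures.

U_eff = 0.818/25.8 + 0.182/8.25 = 0.03171 + 0.02206 = 0.05377
R_eff = 1/U_eff = 18.6 ft²·°F·h/BTU

18.6 ft²·°F·h/BTU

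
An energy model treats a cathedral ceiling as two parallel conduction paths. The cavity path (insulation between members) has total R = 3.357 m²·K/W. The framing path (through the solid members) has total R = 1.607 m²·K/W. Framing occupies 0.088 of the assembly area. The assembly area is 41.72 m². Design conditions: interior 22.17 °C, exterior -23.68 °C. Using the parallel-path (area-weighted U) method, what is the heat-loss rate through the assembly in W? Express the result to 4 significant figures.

U_eff = 0.912/3.357 + 0.088/1.607 = 0.27167 + 0.05476 = 0.32643
R_eff = 1/U_eff = 3.0634 m²·K/W
Q = 41.72 × (22.17 − (-23.68)) / 3.0634 = 624.42 W

624.4 W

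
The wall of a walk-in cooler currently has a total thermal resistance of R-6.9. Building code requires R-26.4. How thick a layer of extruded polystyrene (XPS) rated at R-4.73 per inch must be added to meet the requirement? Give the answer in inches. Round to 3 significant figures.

4.12 in

ΔR = 26.4 − 6.9 = 19.5 ft²·°F·h/BTU
L = ΔR / (R/in) = 19.5/4.73 = 4.123 in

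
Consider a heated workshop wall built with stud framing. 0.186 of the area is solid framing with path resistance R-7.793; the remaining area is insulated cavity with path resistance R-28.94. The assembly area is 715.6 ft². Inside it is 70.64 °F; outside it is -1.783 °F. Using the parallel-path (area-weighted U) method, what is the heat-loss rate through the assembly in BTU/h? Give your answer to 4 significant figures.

U_eff = 0.814/28.94 + 0.186/7.793 = 0.028127 + 0.023868 = 0.051995
R_eff = 1/U_eff = 19.233 ft²·°F·h/BTU
Q = 715.6 × (70.64 − (-1.783)) / 19.233 = 2694.7 BTU/h

2695 BTU/h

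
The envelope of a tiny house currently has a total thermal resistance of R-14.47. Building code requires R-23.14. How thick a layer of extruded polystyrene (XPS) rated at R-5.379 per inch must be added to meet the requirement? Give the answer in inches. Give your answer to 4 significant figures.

ΔR = 23.14 − 14.47 = 8.67 ft²·°F·h/BTU
L = ΔR / (R/in) = 8.67/5.379 = 1.6118 in

1.612 in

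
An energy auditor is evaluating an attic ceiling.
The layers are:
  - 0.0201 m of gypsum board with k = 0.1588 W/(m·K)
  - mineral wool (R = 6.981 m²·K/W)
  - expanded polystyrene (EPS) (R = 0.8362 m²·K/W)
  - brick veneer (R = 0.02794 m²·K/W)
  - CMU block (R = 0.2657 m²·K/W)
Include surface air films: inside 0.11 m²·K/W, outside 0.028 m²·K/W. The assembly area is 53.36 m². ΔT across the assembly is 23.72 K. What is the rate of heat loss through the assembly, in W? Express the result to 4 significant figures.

0.0201/0.1588 = 0.12657
R_total = 0.11 + 0.12657 + 6.981 + 0.8362 + 0.02794 + 0.2657 + 0.028 = 8.3754 m²·K/W
Q = A·ΔT/R = 53.36 × 23.72 / 8.3754 = 151.12 W

151.1 W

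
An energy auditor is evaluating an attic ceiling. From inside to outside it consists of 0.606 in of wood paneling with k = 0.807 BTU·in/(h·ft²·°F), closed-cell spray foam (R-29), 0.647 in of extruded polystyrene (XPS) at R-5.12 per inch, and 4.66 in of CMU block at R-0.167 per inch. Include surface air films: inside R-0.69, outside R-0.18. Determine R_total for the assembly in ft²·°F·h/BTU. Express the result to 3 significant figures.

34.7 ft²·°F·h/BTU

0.606/0.807 = 0.7509
0.647 × 5.12 = 3.313
4.66 × 0.167 = 0.7782
R_total = 0.69 + 0.7509 + 29 + 3.313 + 0.7782 + 0.18 = 34.71 ft²·°F·h/BTU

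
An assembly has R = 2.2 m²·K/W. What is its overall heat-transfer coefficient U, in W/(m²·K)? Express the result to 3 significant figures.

U = 1/R = 1/2.2 = 0.4545

0.455 W/(m²·K)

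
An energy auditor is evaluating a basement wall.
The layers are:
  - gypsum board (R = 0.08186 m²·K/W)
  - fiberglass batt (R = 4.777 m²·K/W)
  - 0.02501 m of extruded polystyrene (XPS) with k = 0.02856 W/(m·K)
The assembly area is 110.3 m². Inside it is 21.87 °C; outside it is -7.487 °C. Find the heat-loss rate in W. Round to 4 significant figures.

0.02501/0.02856 = 0.8757
R_total = 0.08186 + 4.777 + 0.8757 = 5.7346 m²·K/W
Q = A·ΔT/R = 110.3 × (21.87 − (-7.487)) / 5.7346 = 564.66 W

564.7 W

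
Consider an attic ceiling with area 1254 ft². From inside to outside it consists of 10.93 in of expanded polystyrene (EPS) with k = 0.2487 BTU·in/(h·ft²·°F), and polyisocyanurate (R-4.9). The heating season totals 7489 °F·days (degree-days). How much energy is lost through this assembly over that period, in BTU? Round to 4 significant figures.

10.93/0.2487 = 43.949
R_total = 43.949 + 4.9 = 48.849 ft²·°F·h/BTU
E = A × HDD × 24 / R = 1254 × 7489 × 24 / 48.849 = 4614000 BTU

4614000 BTU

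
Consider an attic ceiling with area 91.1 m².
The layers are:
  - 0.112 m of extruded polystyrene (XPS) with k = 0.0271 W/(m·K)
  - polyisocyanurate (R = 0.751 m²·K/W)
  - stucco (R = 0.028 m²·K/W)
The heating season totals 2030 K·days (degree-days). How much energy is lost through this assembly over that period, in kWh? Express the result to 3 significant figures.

0.112/0.0271 = 4.133
R_total = 4.133 + 0.751 + 0.028 = 4.912 m²·K/W
E = A × HDD × 24 / R / 1000 = 91.1 × 2030 × 24 / 4.912 / 1000 = 903.6 kWh

904 kWh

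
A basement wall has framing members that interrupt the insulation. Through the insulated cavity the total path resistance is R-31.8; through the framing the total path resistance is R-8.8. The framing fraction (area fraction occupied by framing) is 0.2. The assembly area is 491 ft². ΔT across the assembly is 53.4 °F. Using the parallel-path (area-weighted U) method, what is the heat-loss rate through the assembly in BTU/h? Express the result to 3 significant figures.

U_eff = 0.8/31.8 + 0.2/8.8 = 0.02516 + 0.02273 = 0.04788
R_eff = 1/U_eff = 20.88 ft²·°F·h/BTU
Q = 491 × 53.4 / 20.88 = 1256 BTU/h

1260 BTU/h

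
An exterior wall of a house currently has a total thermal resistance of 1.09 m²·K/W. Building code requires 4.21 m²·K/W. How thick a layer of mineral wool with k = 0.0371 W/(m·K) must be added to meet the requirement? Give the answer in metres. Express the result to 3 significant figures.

ΔR = 4.21 − 1.09 = 3.12 m²·K/W
L = ΔR × k = 3.12 × 0.0371 = 0.1158 m

0.116 m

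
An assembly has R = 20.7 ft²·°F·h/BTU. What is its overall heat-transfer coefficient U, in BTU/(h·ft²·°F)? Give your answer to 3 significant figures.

U = 1/R = 1/20.7 = 0.04831

0.0483 BTU/(h·ft²·°F)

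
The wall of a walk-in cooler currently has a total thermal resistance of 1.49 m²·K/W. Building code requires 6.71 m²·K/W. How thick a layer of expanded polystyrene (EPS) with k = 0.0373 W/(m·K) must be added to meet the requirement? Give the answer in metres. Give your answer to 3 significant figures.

ΔR = 6.71 − 1.49 = 5.22 m²·K/W
L = ΔR × k = 5.22 × 0.0373 = 0.1947 m

0.195 m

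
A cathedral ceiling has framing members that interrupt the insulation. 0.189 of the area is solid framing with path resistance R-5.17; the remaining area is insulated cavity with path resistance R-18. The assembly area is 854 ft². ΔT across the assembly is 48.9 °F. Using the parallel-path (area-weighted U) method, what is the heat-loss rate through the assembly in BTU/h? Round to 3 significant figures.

U_eff = 0.811/18 + 0.189/5.17 = 0.04506 + 0.03656 = 0.08161
R_eff = 1/U_eff = 12.25 ft²·°F·h/BTU
Q = 854 × 48.9 / 12.25 = 3408 BTU/h

3410 BTU/h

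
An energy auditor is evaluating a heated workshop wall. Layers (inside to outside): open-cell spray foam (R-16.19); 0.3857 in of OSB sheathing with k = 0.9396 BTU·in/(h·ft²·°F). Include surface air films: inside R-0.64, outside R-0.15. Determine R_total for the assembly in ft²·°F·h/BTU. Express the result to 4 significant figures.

17.39 ft²·°F·h/BTU

0.3857/0.9396 = 0.41049
R_total = 0.64 + 16.19 + 0.41049 + 0.15 = 17.39 ft²·°F·h/BTU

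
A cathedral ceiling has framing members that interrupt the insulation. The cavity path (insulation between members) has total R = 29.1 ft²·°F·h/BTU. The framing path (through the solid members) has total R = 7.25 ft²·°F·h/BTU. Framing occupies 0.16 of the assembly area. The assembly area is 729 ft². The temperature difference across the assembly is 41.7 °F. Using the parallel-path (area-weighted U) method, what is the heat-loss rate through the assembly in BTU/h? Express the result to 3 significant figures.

1550 BTU/h

U_eff = 0.84/29.1 + 0.16/7.25 = 0.02887 + 0.02207 = 0.05093
R_eff = 1/U_eff = 19.63 ft²·°F·h/BTU
Q = 729 × 41.7 / 19.63 = 1548 BTU/h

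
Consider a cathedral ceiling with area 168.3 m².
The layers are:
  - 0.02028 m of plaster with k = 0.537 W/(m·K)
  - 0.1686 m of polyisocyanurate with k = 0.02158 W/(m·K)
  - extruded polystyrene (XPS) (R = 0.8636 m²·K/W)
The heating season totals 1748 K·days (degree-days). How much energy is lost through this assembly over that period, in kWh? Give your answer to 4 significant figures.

0.02028/0.537 = 0.037765
0.1686/0.02158 = 7.8128
R_total = 0.037765 + 7.8128 + 0.8636 = 8.7142 m²·K/W
E = A × HDD × 24 / R / 1000 = 168.3 × 1748 × 24 / 8.7142 / 1000 = 810.24 kWh

810.2 kWh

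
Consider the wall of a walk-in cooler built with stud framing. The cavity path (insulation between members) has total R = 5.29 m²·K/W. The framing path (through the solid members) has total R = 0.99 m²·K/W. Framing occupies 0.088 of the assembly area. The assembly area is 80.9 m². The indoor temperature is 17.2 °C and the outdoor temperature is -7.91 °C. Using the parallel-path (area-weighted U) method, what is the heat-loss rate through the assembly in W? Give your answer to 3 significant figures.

531 W

U_eff = 0.912/5.29 + 0.088/0.99 = 0.1724 + 0.08889 = 0.2613
R_eff = 1/U_eff = 3.827 m²·K/W
Q = 80.9 × (17.2 − (-7.91)) / 3.827 = 530.8 W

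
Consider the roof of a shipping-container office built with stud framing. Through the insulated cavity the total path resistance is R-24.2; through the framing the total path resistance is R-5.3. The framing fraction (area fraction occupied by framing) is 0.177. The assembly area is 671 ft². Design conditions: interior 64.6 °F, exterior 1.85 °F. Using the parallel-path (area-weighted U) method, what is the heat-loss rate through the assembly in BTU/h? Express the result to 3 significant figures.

2840 BTU/h

U_eff = 0.823/24.2 + 0.177/5.3 = 0.03401 + 0.0334 = 0.0674
R_eff = 1/U_eff = 14.84 ft²·°F·h/BTU
Q = 671 × (64.6 − 1.85) / 14.84 = 2838 BTU/h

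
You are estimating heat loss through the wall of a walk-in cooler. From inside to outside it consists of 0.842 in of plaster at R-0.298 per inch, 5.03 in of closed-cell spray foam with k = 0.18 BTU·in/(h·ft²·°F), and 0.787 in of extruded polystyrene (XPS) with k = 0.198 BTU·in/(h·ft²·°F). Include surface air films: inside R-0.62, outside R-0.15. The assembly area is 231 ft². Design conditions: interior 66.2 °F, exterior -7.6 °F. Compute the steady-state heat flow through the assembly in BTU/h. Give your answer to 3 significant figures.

518 BTU/h

0.842 × 0.298 = 0.2509
5.03/0.18 = 27.94
0.787/0.198 = 3.975
R_total = 0.62 + 0.2509 + 27.94 + 3.975 + 0.15 = 32.94 ft²·°F·h/BTU
Q = A·ΔT/R = 231 × (66.2 − (-7.6)) / 32.94 = 517.5 BTU/h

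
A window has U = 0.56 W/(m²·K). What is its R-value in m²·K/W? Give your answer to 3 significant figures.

R = 1/U = 1/0.56 = 1.786

1.79 m²·K/W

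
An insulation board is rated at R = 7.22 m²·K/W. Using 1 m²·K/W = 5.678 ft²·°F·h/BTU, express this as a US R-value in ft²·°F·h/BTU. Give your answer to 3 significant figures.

R_US = 7.22 × 5.678 = 41

41.0 ft²·°F·h/BTU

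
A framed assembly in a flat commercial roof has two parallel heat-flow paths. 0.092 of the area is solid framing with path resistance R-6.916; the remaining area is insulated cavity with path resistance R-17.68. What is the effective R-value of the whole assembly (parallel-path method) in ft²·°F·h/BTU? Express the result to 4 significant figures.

U_eff = 0.908/17.68 + 0.092/6.916 = 0.051357 + 0.013302 = 0.06466
R_eff = 1/U_eff = 15.466 ft²·°F·h/BTU

15.47 ft²·°F·h/BTU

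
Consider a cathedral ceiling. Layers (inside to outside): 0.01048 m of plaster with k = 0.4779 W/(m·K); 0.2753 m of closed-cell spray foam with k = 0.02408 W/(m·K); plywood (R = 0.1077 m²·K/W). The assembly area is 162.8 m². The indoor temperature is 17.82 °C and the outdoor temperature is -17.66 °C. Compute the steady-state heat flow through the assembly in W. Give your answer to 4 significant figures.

499.6 W

0.01048/0.4779 = 0.021929
0.2753/0.02408 = 11.433
R_total = 0.021929 + 11.433 + 0.1077 = 11.562 m²·K/W
Q = A·ΔT/R = 162.8 × (17.82 − (-17.66)) / 11.562 = 499.56 W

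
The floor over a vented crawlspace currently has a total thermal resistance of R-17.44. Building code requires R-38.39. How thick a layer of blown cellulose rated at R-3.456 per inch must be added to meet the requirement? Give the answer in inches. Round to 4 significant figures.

ΔR = 38.39 − 17.44 = 20.95 ft²·°F·h/BTU
L = ΔR / (R/in) = 20.95/3.456 = 6.0619 in

6.062 in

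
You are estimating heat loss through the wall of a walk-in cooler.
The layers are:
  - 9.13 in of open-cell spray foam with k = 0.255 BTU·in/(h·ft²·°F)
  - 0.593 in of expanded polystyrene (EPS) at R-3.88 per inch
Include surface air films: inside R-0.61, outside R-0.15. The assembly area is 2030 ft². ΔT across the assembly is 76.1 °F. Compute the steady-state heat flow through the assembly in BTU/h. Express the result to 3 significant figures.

9.13/0.255 = 35.8
0.593 × 3.88 = 2.301
R_total = 0.61 + 35.8 + 2.301 + 0.15 = 38.86 ft²·°F·h/BTU
Q = A·ΔT/R = 2030 × 76.1 / 38.86 = 3975 BTU/h

3970 BTU/h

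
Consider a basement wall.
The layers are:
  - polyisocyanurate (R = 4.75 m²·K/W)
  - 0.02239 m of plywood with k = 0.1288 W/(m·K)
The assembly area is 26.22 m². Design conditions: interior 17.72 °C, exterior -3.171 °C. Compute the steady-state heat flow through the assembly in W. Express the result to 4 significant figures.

111.2 W

0.02239/0.1288 = 0.17384
R_total = 4.75 + 0.17384 = 4.9238 m²·K/W
Q = A·ΔT/R = 26.22 × (17.72 − (-3.171)) / 4.9238 = 111.25 W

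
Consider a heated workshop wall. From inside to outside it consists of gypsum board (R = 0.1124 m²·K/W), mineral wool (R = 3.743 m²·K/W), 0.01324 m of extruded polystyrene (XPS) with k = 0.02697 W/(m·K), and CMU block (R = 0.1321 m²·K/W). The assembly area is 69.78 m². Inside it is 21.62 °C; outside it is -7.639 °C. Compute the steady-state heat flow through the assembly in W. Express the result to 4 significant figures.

0.01324/0.02697 = 0.49092
R_total = 0.1124 + 3.743 + 0.49092 + 0.1321 = 4.4784 m²·K/W
Q = A·ΔT/R = 69.78 × (21.62 − (-7.639)) / 4.4784 = 455.9 W

455.9 W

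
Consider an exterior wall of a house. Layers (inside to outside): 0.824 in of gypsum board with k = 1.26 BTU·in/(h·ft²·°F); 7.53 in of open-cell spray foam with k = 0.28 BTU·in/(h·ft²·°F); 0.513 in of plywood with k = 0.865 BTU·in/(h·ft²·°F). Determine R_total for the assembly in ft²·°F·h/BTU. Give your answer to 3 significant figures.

0.824/1.26 = 0.654
7.53/0.28 = 26.89
0.513/0.865 = 0.5931
R_total = 0.654 + 26.89 + 0.5931 = 28.14 ft²·°F·h/BTU

28.1 ft²·°F·h/BTU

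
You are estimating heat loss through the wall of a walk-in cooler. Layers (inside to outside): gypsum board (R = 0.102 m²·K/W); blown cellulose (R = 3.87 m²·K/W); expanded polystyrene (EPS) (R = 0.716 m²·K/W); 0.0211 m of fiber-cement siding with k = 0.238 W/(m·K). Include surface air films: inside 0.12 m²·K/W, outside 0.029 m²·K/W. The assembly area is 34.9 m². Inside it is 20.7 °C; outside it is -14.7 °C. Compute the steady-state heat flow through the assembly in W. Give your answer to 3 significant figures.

0.0211/0.238 = 0.08866
R_total = 0.12 + 0.102 + 3.87 + 0.716 + 0.08866 + 0.029 = 4.926 m²·K/W
Q = A·ΔT/R = 34.9 × (20.7 − (-14.7)) / 4.926 = 250.8 W

251 W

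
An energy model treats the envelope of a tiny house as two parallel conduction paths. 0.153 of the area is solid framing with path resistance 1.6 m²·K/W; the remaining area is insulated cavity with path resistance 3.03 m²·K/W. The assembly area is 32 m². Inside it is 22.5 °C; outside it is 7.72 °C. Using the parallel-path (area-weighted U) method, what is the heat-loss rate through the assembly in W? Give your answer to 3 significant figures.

177 W

U_eff = 0.847/3.03 + 0.153/1.6 = 0.2795 + 0.09562 = 0.3752
R_eff = 1/U_eff = 2.666 m²·K/W
Q = 32 × (22.5 − 7.72) / 2.666 = 177.4 W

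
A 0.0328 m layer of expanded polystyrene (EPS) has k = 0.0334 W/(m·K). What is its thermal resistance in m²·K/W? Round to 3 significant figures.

R = L/k = 0.0328/0.0334 = 0.982 m²·K/W

0.982 m²·K/W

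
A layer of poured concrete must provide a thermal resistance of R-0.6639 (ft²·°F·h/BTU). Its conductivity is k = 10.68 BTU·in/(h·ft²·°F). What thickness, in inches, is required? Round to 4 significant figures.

L = R × k = 0.6639 × 10.68 = 7.0905 in

7.090 in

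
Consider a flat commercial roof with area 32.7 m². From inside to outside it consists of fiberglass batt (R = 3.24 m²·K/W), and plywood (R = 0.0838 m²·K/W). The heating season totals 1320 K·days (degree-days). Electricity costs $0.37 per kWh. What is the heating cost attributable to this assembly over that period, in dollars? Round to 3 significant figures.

R_total = 3.24 + 0.0838 = 3.324 m²·K/W
E = A × HDD × 24 / R / 1000 = 32.7 × 1320 × 24 / 3.324 / 1000 = 311.7 kWh
Cost = 311.7 × 0.37 = $115.3

115 dollars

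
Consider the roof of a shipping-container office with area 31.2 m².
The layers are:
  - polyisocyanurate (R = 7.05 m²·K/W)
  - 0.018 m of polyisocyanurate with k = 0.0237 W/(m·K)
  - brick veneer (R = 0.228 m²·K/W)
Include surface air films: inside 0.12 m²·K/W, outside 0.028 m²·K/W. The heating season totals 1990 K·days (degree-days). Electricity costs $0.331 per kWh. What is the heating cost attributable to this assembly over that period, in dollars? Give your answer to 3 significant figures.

60.3 dollars

0.018/0.0237 = 0.7595
R_total = 0.12 + 7.05 + 0.7595 + 0.228 + 0.028 = 8.185 m²·K/W
E = A × HDD × 24 / R / 1000 = 31.2 × 1990 × 24 / 8.185 / 1000 = 182 kWh
Cost = 182 × 0.331 = $60.26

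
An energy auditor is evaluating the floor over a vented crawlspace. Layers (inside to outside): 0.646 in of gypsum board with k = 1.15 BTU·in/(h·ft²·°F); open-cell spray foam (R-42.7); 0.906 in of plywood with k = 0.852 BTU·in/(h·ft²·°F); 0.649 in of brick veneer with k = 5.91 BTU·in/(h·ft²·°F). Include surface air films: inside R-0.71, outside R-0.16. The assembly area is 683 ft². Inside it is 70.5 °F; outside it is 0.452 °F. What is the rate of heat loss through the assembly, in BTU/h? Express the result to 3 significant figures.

0.646/1.15 = 0.5617
0.906/0.852 = 1.063
0.649/5.91 = 0.1098
R_total = 0.71 + 0.5617 + 42.7 + 1.063 + 0.1098 + 0.16 = 45.3 ft²·°F·h/BTU
Q = A·ΔT/R = 683 × (70.5 − 0.452) / 45.3 = 1056 BTU/h

1060 BTU/h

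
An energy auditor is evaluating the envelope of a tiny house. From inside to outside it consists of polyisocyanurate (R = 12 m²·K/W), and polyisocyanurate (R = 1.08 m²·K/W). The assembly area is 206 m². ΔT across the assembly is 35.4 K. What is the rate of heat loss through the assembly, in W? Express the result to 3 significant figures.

558 W

R_total = 12 + 1.08 = 13.08 m²·K/W
Q = A·ΔT/R = 206 × 35.4 / 13.08 = 557.5 W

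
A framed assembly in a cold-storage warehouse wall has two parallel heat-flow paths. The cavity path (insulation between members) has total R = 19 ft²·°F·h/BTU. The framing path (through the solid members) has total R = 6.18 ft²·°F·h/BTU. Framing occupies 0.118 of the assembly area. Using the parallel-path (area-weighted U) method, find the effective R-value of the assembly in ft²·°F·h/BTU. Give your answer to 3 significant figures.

15.3 ft²·°F·h/BTU

U_eff = 0.882/19 + 0.118/6.18 = 0.04642 + 0.01909 = 0.06551
R_eff = 1/U_eff = 15.26 ft²·°F·h/BTU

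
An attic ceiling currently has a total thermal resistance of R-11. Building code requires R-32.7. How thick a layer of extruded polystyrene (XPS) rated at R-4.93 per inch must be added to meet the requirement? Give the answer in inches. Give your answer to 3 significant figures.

4.40 in

ΔR = 32.7 − 11 = 21.7 ft²·°F·h/BTU
L = ΔR / (R/in) = 21.7/4.93 = 4.402 in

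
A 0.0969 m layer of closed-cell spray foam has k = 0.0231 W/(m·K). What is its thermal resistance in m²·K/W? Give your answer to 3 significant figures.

4.19 m²·K/W

R = L/k = 0.0969/0.0231 = 4.195 m²·K/W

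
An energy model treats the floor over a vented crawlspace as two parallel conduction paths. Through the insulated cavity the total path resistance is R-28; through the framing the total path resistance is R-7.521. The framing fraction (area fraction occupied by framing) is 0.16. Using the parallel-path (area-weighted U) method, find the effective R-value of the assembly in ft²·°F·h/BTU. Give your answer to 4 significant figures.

19.50 ft²·°F·h/BTU

U_eff = 0.84/28 + 0.16/7.521 = 0.03 + 0.021274 = 0.051274
R_eff = 1/U_eff = 19.503 ft²·°F·h/BTU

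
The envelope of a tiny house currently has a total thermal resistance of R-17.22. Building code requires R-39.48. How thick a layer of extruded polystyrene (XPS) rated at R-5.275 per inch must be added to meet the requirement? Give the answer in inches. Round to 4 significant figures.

4.220 in

ΔR = 39.48 − 17.22 = 22.26 ft²·°F·h/BTU
L = ΔR / (R/in) = 22.26/5.275 = 4.2199 in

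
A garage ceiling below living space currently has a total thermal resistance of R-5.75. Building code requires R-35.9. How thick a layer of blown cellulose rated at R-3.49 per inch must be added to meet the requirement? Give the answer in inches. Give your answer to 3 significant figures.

ΔR = 35.9 − 5.75 = 30.15 ft²·°F·h/BTU
L = ΔR / (R/in) = 30.15/3.49 = 8.639 in

8.64 in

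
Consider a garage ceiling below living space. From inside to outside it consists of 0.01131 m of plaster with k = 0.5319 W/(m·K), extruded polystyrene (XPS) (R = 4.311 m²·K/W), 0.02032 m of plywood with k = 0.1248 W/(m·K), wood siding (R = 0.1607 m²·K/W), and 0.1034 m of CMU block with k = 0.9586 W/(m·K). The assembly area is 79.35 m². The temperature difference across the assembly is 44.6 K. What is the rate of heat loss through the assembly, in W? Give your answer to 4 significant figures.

0.01131/0.5319 = 0.021263
0.02032/0.1248 = 0.16282
0.1034/0.9586 = 0.10787
R_total = 0.021263 + 4.311 + 0.16282 + 0.1607 + 0.10787 = 4.7636 m²·K/W
Q = A·ΔT/R = 79.35 × 44.6 / 4.7636 = 742.92 W

742.9 W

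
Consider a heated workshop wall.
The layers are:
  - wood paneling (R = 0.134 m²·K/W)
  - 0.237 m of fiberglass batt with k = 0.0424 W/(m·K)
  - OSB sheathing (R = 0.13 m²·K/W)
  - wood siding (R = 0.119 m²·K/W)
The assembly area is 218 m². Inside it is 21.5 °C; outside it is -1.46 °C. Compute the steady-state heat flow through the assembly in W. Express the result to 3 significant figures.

0.237/0.0424 = 5.59
R_total = 0.134 + 5.59 + 0.13 + 0.119 = 5.973 m²·K/W
Q = A·ΔT/R = 218 × (21.5 − (-1.46)) / 5.973 = 838 W

838 W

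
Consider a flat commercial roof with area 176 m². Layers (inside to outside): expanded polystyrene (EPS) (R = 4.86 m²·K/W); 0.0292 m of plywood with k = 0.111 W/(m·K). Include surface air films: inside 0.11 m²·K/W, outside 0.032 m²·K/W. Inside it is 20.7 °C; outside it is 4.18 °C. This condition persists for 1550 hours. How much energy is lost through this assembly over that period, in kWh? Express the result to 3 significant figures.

0.0292/0.111 = 0.2631
R_total = 0.11 + 4.86 + 0.2631 + 0.032 = 5.265 m²·K/W
Q = 176 × (20.7 − 4.18) / 5.265 = 552.2 W
E = 552.2 W × 1550 h / 1000 = 856 kWh

856 kWh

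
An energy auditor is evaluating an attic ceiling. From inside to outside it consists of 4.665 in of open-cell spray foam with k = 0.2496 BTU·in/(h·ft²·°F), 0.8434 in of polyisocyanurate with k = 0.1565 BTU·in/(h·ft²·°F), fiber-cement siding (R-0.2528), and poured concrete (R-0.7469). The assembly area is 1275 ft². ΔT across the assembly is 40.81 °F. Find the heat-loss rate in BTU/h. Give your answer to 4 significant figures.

2075 BTU/h

4.665/0.2496 = 18.69
0.8434/0.1565 = 5.3891
R_total = 18.69 + 5.3891 + 0.2528 + 0.7469 = 25.079 ft²·°F·h/BTU
Q = A·ΔT/R = 1275 × 40.81 / 25.079 = 2074.8 BTU/h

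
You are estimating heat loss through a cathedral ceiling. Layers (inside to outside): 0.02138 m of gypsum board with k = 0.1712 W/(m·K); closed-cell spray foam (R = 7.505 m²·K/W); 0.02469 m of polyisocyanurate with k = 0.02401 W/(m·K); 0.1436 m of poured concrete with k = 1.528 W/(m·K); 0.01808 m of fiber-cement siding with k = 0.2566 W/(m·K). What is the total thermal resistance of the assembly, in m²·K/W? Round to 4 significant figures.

0.02138/0.1712 = 0.12488
0.02469/0.02401 = 1.0283
0.1436/1.528 = 0.093979
0.01808/0.2566 = 0.07046
R_total = 0.12488 + 7.505 + 1.0283 + 0.093979 + 0.07046 = 8.8226 m²·K/W

8.823 m²·K/W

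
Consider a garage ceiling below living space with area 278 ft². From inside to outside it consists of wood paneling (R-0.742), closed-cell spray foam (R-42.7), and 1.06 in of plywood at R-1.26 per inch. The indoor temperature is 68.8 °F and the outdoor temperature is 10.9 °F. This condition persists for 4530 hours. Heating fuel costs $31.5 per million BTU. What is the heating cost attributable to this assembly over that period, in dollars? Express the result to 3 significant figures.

51.3 dollars

1.06 × 1.26 = 1.336
R_total = 0.742 + 42.7 + 1.336 = 44.78 ft²·°F·h/BTU
Q = 278 × (68.8 − 10.9) / 44.78 = 359.5 BTU/h
E = 359.5 × 4530 = 1628000 BTU
Cost = 1628000/10⁶ × 31.5 = $51.29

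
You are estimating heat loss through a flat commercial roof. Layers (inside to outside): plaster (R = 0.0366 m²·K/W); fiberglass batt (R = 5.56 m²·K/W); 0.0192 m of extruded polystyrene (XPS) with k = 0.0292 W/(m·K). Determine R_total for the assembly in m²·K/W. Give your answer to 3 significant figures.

6.25 m²·K/W

0.0192/0.0292 = 0.6575
R_total = 0.0366 + 5.56 + 0.6575 = 6.254 m²·K/W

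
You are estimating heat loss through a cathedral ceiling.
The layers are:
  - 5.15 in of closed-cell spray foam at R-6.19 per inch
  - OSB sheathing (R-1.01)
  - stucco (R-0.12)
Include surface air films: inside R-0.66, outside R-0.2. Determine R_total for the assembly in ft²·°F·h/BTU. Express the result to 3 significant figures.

33.9 ft²·°F·h/BTU

5.15 × 6.19 = 31.88
R_total = 0.66 + 31.88 + 1.01 + 0.12 + 0.2 = 33.87 ft²·°F·h/BTU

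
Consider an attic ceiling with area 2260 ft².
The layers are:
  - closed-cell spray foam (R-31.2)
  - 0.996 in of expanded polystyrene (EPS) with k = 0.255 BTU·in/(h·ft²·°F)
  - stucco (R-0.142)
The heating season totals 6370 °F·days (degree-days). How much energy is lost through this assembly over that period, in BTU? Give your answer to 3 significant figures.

0.996/0.255 = 3.906
R_total = 31.2 + 3.906 + 0.142 = 35.25 ft²·°F·h/BTU
E = A × HDD × 24 / R = 2260 × 6370 × 24 / 35.25 = 9802000 BTU

9800000 BTU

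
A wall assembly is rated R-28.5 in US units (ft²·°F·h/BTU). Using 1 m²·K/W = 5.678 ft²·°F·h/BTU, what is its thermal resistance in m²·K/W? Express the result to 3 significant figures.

5.02 m²·K/W

R_SI = 28.5/5.678 = 5.019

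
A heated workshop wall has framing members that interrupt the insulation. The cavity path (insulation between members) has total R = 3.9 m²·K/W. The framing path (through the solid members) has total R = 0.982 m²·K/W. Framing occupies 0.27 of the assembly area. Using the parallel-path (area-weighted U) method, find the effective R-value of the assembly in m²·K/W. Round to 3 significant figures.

2.16 m²·K/W

U_eff = 0.73/3.9 + 0.27/0.982 = 0.1872 + 0.2749 = 0.4621
R_eff = 1/U_eff = 2.164 m²·K/W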